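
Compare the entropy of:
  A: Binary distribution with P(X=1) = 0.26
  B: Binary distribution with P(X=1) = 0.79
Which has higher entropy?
A

For binary distributions, entropy is maximized at p=0.5 and decreases as p moves toward 0 or 1.

H(A) = H(0.26) = 0.8267 bits
H(B) = H(0.79) = 0.7415 bits

Distribution A (p=0.26) is closer to uniform (p=0.5), so it has higher entropy.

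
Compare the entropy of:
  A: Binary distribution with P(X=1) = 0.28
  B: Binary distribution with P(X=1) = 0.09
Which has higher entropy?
A

For binary distributions, entropy is maximized at p=0.5 and decreases as p moves toward 0 or 1.

H(A) = H(0.28) = 0.8555 bits
H(B) = H(0.09) = 0.4365 bits

Distribution A (p=0.28) is closer to uniform (p=0.5), so it has higher entropy.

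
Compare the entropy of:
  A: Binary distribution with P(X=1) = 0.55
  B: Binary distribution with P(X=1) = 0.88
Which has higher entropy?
A

For binary distributions, entropy is maximized at p=0.5 and decreases as p moves toward 0 or 1.

H(A) = H(0.55) = 0.9928 bits
H(B) = H(0.88) = 0.5294 bits

Distribution A (p=0.55) is closer to uniform (p=0.5), so it has higher entropy.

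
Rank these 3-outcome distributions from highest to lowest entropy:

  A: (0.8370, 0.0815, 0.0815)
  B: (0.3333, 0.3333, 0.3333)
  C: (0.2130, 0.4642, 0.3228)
B > C > A

Key insight: Entropy is maximized by uniform distributions and minimized by concentrated distributions.

- Uniform distributions have maximum entropy log₂(3) = 1.5850 bits
- The more "peaked" or concentrated a distribution, the lower its entropy

Entropies:
  H(A) = 0.8044 bits
  H(B) = 1.5850 bits
  H(C) = 1.5158 bits

Ranking: B > C > A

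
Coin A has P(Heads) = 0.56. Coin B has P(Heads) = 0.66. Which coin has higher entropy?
A

For binary distributions, entropy is maximized at p=0.5 and decreases as p moves toward 0 or 1.

H(A) = H(0.56) = 0.9896 bits
H(B) = H(0.66) = 0.9248 bits

Distribution A (p=0.56) is closer to uniform (p=0.5), so it has higher entropy.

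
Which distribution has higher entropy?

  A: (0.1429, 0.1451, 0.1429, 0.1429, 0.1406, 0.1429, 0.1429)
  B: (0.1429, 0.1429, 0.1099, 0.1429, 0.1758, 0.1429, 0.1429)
A

Both distributions are close to uniform, making this a harder comparison.

H(A) = 2.8073 bits
H(B) = 2.7963 bits

The distribution closer to uniform has higher entropy.
Answer: A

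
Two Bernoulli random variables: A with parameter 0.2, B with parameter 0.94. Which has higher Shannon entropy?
A

For binary distributions, entropy is maximized at p=0.5 and decreases as p moves toward 0 or 1.

H(A) = H(0.2) = 0.7219 bits
H(B) = H(0.94) = 0.3274 bits

Distribution A (p=0.2) is closer to uniform (p=0.5), so it has higher entropy.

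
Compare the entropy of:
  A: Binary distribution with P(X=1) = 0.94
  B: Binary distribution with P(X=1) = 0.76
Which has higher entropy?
B

For binary distributions, entropy is maximized at p=0.5 and decreases as p moves toward 0 or 1.

H(A) = H(0.94) = 0.3274 bits
H(B) = H(0.76) = 0.7950 bits

Distribution B (p=0.76) is closer to uniform (p=0.5), so it has higher entropy.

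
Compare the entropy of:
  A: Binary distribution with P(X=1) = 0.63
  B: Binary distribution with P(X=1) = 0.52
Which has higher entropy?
B

For binary distributions, entropy is maximized at p=0.5 and decreases as p moves toward 0 or 1.

H(A) = H(0.63) = 0.9507 bits
H(B) = H(0.52) = 0.9988 bits

Distribution B (p=0.52) is closer to uniform (p=0.5), so it has higher entropy.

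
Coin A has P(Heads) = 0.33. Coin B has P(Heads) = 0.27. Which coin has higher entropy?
A

For binary distributions, entropy is maximized at p=0.5 and decreases as p moves toward 0 or 1.

H(A) = H(0.33) = 0.9149 bits
H(B) = H(0.27) = 0.8415 bits

Distribution A (p=0.33) is closer to uniform (p=0.5), so it has higher entropy.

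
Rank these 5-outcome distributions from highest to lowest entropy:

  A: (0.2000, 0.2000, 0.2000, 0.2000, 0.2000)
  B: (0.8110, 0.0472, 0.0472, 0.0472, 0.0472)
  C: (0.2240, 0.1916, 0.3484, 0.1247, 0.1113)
A > C > B

Key insight: Entropy is maximized by uniform distributions and minimized by concentrated distributions.

- Uniform distributions have maximum entropy log₂(5) = 2.3219 bits
- The more "peaked" or concentrated a distribution, the lower its entropy

Entropies:
  H(A) = 2.3219 bits
  H(B) = 1.0774 bits
  H(C) = 2.1973 bits

Ranking: A > C > B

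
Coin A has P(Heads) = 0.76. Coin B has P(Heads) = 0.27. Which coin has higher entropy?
B

For binary distributions, entropy is maximized at p=0.5 and decreases as p moves toward 0 or 1.

H(A) = H(0.76) = 0.7950 bits
H(B) = H(0.27) = 0.8415 bits

Distribution B (p=0.27) is closer to uniform (p=0.5), so it has higher entropy.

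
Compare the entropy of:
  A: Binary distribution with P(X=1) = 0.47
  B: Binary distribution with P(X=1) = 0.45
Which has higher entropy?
A

For binary distributions, entropy is maximized at p=0.5 and decreases as p moves toward 0 or 1.

H(A) = H(0.47) = 0.9974 bits
H(B) = H(0.45) = 0.9928 bits

Distribution A (p=0.47) is closer to uniform (p=0.5), so it has higher entropy.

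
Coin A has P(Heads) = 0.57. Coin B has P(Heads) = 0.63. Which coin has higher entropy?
A

For binary distributions, entropy is maximized at p=0.5 and decreases as p moves toward 0 or 1.

H(A) = H(0.57) = 0.9858 bits
H(B) = H(0.63) = 0.9507 bits

Distribution A (p=0.57) is closer to uniform (p=0.5), so it has higher entropy.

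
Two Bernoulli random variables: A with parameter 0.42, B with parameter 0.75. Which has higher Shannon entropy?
A

For binary distributions, entropy is maximized at p=0.5 and decreases as p moves toward 0 or 1.

H(A) = H(0.42) = 0.9815 bits
H(B) = H(0.75) = 0.8113 bits

Distribution A (p=0.42) is closer to uniform (p=0.5), so it has higher entropy.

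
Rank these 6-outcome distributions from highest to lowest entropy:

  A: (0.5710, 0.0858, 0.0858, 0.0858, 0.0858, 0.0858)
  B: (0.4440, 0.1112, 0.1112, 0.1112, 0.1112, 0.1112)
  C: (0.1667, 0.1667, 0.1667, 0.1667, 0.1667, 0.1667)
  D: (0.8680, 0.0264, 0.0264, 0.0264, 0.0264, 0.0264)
C > B > A > D

Key insight: Entropy is maximized by uniform distributions and minimized by concentrated distributions.

Entropies:
  H(A) = 1.9815 bits
  H(B) = 2.2819 bits
  H(C) = 2.5850 bits
  H(D) = 0.8694 bits

Ranking: C > B > A > D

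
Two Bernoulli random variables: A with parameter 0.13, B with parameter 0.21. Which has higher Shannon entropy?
B

For binary distributions, entropy is maximized at p=0.5 and decreases as p moves toward 0 or 1.

H(A) = H(0.13) = 0.5574 bits
H(B) = H(0.21) = 0.7415 bits

Distribution B (p=0.21) is closer to uniform (p=0.5), so it has higher entropy.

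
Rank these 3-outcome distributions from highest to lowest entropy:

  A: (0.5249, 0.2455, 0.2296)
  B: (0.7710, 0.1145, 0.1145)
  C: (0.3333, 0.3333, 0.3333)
C > A > B

Key insight: Entropy is maximized by uniform distributions and minimized by concentrated distributions.

- Uniform distributions have maximum entropy log₂(3) = 1.5850 bits
- The more "peaked" or concentrated a distribution, the lower its entropy

Entropies:
  H(A) = 1.4729 bits
  H(B) = 1.0053 bits
  H(C) = 1.5850 bits

Ranking: C > A > B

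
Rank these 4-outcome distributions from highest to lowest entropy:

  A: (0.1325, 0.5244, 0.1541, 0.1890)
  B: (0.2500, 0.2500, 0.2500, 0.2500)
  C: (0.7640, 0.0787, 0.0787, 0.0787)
B > A > C

Key insight: Entropy is maximized by uniform distributions and minimized by concentrated distributions.

- Uniform distributions have maximum entropy log₂(4) = 2.0000 bits
- The more "peaked" or concentrated a distribution, the lower its entropy

Entropies:
  H(A) = 1.7447 bits
  H(B) = 2.0000 bits
  H(C) = 1.1624 bits

Ranking: B > A > C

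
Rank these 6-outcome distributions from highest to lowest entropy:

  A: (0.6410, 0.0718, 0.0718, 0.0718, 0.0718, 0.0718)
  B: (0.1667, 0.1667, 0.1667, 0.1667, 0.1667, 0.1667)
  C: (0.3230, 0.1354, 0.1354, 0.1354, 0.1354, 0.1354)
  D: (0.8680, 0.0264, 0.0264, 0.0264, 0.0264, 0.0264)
B > C > A > D

Key insight: Entropy is maximized by uniform distributions and minimized by concentrated distributions.

Entropies:
  H(A) = 1.7754 bits
  H(B) = 2.5850 bits
  H(C) = 2.4796 bits
  H(D) = 0.8694 bits

Ranking: B > C > A > D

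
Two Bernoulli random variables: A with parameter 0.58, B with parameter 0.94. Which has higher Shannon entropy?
A

For binary distributions, entropy is maximized at p=0.5 and decreases as p moves toward 0 or 1.

H(A) = H(0.58) = 0.9815 bits
H(B) = H(0.94) = 0.3274 bits

Distribution A (p=0.58) is closer to uniform (p=0.5), so it has higher entropy.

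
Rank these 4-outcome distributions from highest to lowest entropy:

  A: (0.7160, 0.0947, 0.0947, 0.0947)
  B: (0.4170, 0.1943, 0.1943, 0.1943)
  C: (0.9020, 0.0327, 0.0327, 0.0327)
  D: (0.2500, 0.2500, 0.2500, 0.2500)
D > B > A > C

Key insight: Entropy is maximized by uniform distributions and minimized by concentrated distributions.

Entropies:
  H(A) = 1.3110 bits
  H(B) = 1.9041 bits
  H(C) = 0.6179 bits
  H(D) = 2.0000 bits

Ranking: D > B > A > C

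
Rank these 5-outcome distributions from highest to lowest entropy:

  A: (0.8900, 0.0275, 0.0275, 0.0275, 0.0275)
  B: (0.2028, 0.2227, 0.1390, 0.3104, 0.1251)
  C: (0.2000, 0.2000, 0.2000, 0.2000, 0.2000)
C > B > A

Key insight: Entropy is maximized by uniform distributions and minimized by concentrated distributions.

- Uniform distributions have maximum entropy log₂(5) = 2.3219 bits
- The more "peaked" or concentrated a distribution, the lower its entropy

Entropies:
  H(A) = 0.7199 bits
  H(B) = 2.2441 bits
  H(C) = 2.3219 bits

Ranking: C > B > A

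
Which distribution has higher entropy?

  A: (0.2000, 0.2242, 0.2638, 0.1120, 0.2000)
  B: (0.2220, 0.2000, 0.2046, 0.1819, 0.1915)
B

Both distributions are close to uniform, making this a harder comparison.

H(A) = 2.2733 bits
H(B) = 2.3187 bits

The distribution closer to uniform has higher entropy.
Answer: B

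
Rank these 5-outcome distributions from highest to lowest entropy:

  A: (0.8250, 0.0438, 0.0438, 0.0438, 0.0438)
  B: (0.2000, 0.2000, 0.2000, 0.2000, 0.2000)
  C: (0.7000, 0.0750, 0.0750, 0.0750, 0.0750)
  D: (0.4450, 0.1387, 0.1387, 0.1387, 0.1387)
B > D > C > A

Key insight: Entropy is maximized by uniform distributions and minimized by concentrated distributions.

Entropies:
  H(A) = 1.0190 bits
  H(B) = 2.3219 bits
  H(C) = 1.4813 bits
  H(D) = 2.1013 bits

Ranking: B > D > C > A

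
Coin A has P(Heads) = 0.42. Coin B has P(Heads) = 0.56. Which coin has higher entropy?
B

For binary distributions, entropy is maximized at p=0.5 and decreases as p moves toward 0 or 1.

H(A) = H(0.42) = 0.9815 bits
H(B) = H(0.56) = 0.9896 bits

Distribution B (p=0.56) is closer to uniform (p=0.5), so it has higher entropy.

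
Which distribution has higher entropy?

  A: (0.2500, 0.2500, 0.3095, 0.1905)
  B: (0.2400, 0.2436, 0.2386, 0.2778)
B

Both distributions are close to uniform, making this a harder comparison.

H(A) = 1.9794 bits
H(B) = 1.9970 bits

The distribution closer to uniform has higher entropy.
Answer: B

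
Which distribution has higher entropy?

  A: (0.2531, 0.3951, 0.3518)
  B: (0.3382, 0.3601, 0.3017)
B

Both distributions are close to uniform, making this a harder comparison.

H(A) = 1.5612 bits
H(B) = 1.5812 bits

The distribution closer to uniform has higher entropy.
Answer: B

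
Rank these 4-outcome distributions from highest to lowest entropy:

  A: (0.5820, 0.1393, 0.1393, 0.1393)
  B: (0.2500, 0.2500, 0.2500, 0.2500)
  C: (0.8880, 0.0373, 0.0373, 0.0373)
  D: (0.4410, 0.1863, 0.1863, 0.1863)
B > D > A > C

Key insight: Entropy is maximized by uniform distributions and minimized by concentrated distributions.

Entropies:
  H(A) = 1.6430 bits
  H(B) = 2.0000 bits
  H(C) = 0.6834 bits
  H(D) = 1.8759 bits

Ranking: B > D > A > C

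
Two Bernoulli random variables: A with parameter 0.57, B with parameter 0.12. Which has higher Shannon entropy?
A

For binary distributions, entropy is maximized at p=0.5 and decreases as p moves toward 0 or 1.

H(A) = H(0.57) = 0.9858 bits
H(B) = H(0.12) = 0.5294 bits

Distribution A (p=0.57) is closer to uniform (p=0.5), so it has higher entropy.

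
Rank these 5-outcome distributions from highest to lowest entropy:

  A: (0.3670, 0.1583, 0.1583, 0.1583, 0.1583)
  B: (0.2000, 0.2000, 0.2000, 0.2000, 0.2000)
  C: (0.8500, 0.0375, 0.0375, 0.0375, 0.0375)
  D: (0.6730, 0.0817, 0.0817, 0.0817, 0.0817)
B > A > D > C

Key insight: Entropy is maximized by uniform distributions and minimized by concentrated distributions.

Entropies:
  H(A) = 2.2143 bits
  H(B) = 2.3219 bits
  H(C) = 0.9098 bits
  H(D) = 1.5658 bits

Ranking: B > A > D > C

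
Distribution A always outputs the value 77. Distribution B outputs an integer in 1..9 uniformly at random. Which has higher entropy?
B

A is deterministic, so H(A) = 0. B is uniform over 9 outcomes, so H(B) = log₂(9) = 3.170 bits. Any distribution with genuine randomness has higher entropy than a deterministic one.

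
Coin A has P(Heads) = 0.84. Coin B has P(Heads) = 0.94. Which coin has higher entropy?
A

For binary distributions, entropy is maximized at p=0.5 and decreases as p moves toward 0 or 1.

H(A) = H(0.84) = 0.6343 bits
H(B) = H(0.94) = 0.3274 bits

Distribution A (p=0.84) is closer to uniform (p=0.5), so it has higher entropy.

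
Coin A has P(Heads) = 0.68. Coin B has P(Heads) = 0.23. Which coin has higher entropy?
A

For binary distributions, entropy is maximized at p=0.5 and decreases as p moves toward 0 or 1.

H(A) = H(0.68) = 0.9044 bits
H(B) = H(0.23) = 0.7780 bits

Distribution A (p=0.68) is closer to uniform (p=0.5), so it has higher entropy.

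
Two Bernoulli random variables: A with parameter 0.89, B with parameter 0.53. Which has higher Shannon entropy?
B

For binary distributions, entropy is maximized at p=0.5 and decreases as p moves toward 0 or 1.

H(A) = H(0.89) = 0.4999 bits
H(B) = H(0.53) = 0.9974 bits

Distribution B (p=0.53) is closer to uniform (p=0.5), so it has higher entropy.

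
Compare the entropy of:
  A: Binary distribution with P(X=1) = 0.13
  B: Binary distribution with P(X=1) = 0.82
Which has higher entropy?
B

For binary distributions, entropy is maximized at p=0.5 and decreases as p moves toward 0 or 1.

H(A) = H(0.13) = 0.5574 bits
H(B) = H(0.82) = 0.6801 bits

Distribution B (p=0.82) is closer to uniform (p=0.5), so it has higher entropy.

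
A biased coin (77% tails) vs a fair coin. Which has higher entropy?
Fair coin

The fair coin is uniform (p=0.5), maximizing binary entropy at 1 bit. The biased coin has H(0.77) ≈ 0.778 bits — its outcome is more predictable, so its entropy is lower.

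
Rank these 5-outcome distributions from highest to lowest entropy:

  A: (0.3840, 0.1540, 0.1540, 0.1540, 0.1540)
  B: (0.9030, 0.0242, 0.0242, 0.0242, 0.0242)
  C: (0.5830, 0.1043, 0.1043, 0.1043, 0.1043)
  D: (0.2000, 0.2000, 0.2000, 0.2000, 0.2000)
D > A > C > B

Key insight: Entropy is maximized by uniform distributions and minimized by concentrated distributions.

Entropies:
  H(A) = 2.1928 bits
  H(B) = 0.6534 bits
  H(C) = 1.8140 bits
  H(D) = 2.3219 bits

Ranking: D > A > C > B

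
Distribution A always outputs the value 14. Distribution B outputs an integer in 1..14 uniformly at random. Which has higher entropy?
B

A is deterministic, so H(A) = 0. B is uniform over 14 outcomes, so H(B) = log₂(14) = 3.807 bits. Any distribution with genuine randomness has higher entropy than a deterministic one.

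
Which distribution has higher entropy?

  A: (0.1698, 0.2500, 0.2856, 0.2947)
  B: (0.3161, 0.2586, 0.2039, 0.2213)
B

Both distributions are close to uniform, making this a harder comparison.

H(A) = 1.9701 bits
H(B) = 1.9791 bits

The distribution closer to uniform has higher entropy.
Answer: B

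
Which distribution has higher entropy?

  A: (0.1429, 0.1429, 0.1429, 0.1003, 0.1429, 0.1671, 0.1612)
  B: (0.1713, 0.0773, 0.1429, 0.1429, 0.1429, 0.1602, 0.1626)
A

Both distributions are close to uniform, making this a harder comparison.

H(A) = 2.7927 bits
H(B) = 2.7741 bits

The distribution closer to uniform has higher entropy.
Answer: A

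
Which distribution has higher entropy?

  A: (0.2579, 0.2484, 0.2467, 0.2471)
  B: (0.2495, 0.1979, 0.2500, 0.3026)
A

Both distributions are close to uniform, making this a harder comparison.

H(A) = 1.9998 bits
H(B) = 1.9841 bits

The distribution closer to uniform has higher entropy.
Answer: A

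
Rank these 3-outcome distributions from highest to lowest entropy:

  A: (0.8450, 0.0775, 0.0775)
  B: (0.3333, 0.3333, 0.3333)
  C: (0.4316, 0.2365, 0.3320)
B > C > A

Key insight: Entropy is maximized by uniform distributions and minimized by concentrated distributions.

- Uniform distributions have maximum entropy log₂(3) = 1.5850 bits
- The more "peaked" or concentrated a distribution, the lower its entropy

Entropies:
  H(A) = 0.7772 bits
  H(B) = 1.5850 bits
  H(C) = 1.5432 bits

Ranking: B > C > A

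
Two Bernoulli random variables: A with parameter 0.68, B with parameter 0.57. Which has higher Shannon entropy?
B

For binary distributions, entropy is maximized at p=0.5 and decreases as p moves toward 0 or 1.

H(A) = H(0.68) = 0.9044 bits
H(B) = H(0.57) = 0.9858 bits

Distribution B (p=0.57) is closer to uniform (p=0.5), so it has higher entropy.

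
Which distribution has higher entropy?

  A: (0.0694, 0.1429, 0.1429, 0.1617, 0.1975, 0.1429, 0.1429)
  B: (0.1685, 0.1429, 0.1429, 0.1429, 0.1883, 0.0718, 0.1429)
B

Both distributions are close to uniform, making this a harder comparison.

H(A) = 2.7585 bits
H(B) = 2.7635 bits

The distribution closer to uniform has higher entropy.
Answer: B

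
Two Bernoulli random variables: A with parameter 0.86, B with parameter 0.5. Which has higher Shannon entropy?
B

For binary distributions, entropy is maximized at p=0.5 and decreases as p moves toward 0 or 1.

H(A) = H(0.86) = 0.5842 bits
H(B) = H(0.5) = 1.0000 bits

Distribution B (p=0.5) is closer to uniform (p=0.5), so it has higher entropy.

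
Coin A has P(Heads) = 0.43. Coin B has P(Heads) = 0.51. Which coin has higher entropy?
B

For binary distributions, entropy is maximized at p=0.5 and decreases as p moves toward 0 or 1.

H(A) = H(0.43) = 0.9858 bits
H(B) = H(0.51) = 0.9997 bits

Distribution B (p=0.51) is closer to uniform (p=0.5), so it has higher entropy.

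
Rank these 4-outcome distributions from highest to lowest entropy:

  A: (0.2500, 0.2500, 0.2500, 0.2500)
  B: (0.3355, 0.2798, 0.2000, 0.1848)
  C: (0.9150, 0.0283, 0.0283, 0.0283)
A > B > C

Key insight: Entropy is maximized by uniform distributions and minimized by concentrated distributions.

- Uniform distributions have maximum entropy log₂(4) = 2.0000 bits
- The more "peaked" or concentrated a distribution, the lower its entropy

Entropies:
  H(A) = 2.0000 bits
  H(B) = 1.9572 bits
  H(C) = 0.5543 bits

Ranking: A > B > C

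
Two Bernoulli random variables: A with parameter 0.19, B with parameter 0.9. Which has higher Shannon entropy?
A

For binary distributions, entropy is maximized at p=0.5 and decreases as p moves toward 0 or 1.

H(A) = H(0.19) = 0.7015 bits
H(B) = H(0.9) = 0.4690 bits

Distribution A (p=0.19) is closer to uniform (p=0.5), so it has higher entropy.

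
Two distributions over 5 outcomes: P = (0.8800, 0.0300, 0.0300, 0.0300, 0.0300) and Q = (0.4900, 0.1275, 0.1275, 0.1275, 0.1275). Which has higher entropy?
Q

P is highly concentrated on one outcome (88%), making it nearly deterministic. Q spreads its mass more evenly (max 49%). The more spread-out distribution has higher entropy: H(P) ≈ 0.769 bits, H(Q) ≈ 2.020 bits.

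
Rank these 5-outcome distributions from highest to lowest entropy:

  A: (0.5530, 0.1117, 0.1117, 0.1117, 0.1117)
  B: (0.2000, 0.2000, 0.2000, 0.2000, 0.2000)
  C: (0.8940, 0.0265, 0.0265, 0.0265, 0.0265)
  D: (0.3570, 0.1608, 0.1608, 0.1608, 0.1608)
B > D > A > C

Key insight: Entropy is maximized by uniform distributions and minimized by concentrated distributions.

Entropies:
  H(A) = 1.8859 bits
  H(B) = 2.3219 bits
  H(C) = 0.6997 bits
  H(D) = 2.2262 bits

Ranking: B > D > A > C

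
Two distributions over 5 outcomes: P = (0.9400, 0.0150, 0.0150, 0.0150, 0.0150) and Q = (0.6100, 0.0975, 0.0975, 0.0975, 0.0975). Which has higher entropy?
Q

P is highly concentrated on one outcome (94%), making it nearly deterministic. Q spreads its mass more evenly (max 61%). The more spread-out distribution has higher entropy: H(P) ≈ 0.447 bits, H(Q) ≈ 1.745 bits.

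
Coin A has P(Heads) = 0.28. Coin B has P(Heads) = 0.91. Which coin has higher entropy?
A

For binary distributions, entropy is maximized at p=0.5 and decreases as p moves toward 0 or 1.

H(A) = H(0.28) = 0.8555 bits
H(B) = H(0.91) = 0.4365 bits

Distribution A (p=0.28) is closer to uniform (p=0.5), so it has higher entropy.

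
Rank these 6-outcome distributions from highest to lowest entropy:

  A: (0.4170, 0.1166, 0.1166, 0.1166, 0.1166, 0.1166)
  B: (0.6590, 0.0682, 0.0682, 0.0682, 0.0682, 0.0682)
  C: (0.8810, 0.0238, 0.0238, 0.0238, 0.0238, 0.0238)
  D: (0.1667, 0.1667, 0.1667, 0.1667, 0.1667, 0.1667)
D > A > B > C

Key insight: Entropy is maximized by uniform distributions and minimized by concentrated distributions.

Entropies:
  H(A) = 2.3337 bits
  H(B) = 1.7175 bits
  H(C) = 0.8028 bits
  H(D) = 2.5850 bits

Ranking: D > A > B > C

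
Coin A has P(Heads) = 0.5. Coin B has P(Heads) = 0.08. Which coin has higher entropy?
A

For binary distributions, entropy is maximized at p=0.5 and decreases as p moves toward 0 or 1.

H(A) = H(0.5) = 1.0000 bits
H(B) = H(0.08) = 0.4022 bits

Distribution A (p=0.5) is closer to uniform (p=0.5), so it has higher entropy.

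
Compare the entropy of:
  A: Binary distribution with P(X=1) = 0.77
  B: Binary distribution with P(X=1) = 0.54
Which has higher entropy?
B

For binary distributions, entropy is maximized at p=0.5 and decreases as p moves toward 0 or 1.

H(A) = H(0.77) = 0.7780 bits
H(B) = H(0.54) = 0.9954 bits

Distribution B (p=0.54) is closer to uniform (p=0.5), so it has higher entropy.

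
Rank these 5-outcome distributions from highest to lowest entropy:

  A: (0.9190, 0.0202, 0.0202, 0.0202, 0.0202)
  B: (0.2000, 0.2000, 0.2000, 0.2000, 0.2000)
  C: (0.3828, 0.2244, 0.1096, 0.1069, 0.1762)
B > C > A

Key insight: Entropy is maximized by uniform distributions and minimized by concentrated distributions.

- Uniform distributions have maximum entropy log₂(5) = 2.3219 bits
- The more "peaked" or concentrated a distribution, the lower its entropy

Entropies:
  H(A) = 0.5677 bits
  H(B) = 2.3219 bits
  H(C) = 2.1500 bits

Ranking: B > C > A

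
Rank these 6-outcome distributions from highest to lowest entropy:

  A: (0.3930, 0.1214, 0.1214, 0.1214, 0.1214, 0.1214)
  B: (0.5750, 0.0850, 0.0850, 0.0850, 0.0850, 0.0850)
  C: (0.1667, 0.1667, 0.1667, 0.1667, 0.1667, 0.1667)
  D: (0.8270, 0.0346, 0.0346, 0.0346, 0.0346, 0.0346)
C > A > B > D

Key insight: Entropy is maximized by uniform distributions and minimized by concentrated distributions.

Entropies:
  H(A) = 2.3761 bits
  H(B) = 1.9705 bits
  H(C) = 2.5850 bits
  H(D) = 1.0662 bits

Ranking: C > A > B > D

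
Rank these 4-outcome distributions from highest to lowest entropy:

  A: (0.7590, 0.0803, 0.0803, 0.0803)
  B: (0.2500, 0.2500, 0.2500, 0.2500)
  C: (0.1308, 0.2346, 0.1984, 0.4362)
B > C > A

Key insight: Entropy is maximized by uniform distributions and minimized by concentrated distributions.

- Uniform distributions have maximum entropy log₂(4) = 2.0000 bits
- The more "peaked" or concentrated a distribution, the lower its entropy

Entropies:
  H(A) = 1.1787 bits
  H(B) = 2.0000 bits
  H(C) = 1.8596 bits

Ranking: B > C > A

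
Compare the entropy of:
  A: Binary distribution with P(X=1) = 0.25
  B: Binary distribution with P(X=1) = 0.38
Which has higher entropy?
B

For binary distributions, entropy is maximized at p=0.5 and decreases as p moves toward 0 or 1.

H(A) = H(0.25) = 0.8113 bits
H(B) = H(0.38) = 0.9580 bits

Distribution B (p=0.38) is closer to uniform (p=0.5), so it has higher entropy.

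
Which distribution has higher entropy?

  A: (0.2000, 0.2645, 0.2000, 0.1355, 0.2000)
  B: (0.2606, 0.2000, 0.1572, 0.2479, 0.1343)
A

Both distributions are close to uniform, making this a harder comparison.

H(A) = 2.2914 bits
H(B) = 2.2775 bits

The distribution closer to uniform has higher entropy.
Answer: A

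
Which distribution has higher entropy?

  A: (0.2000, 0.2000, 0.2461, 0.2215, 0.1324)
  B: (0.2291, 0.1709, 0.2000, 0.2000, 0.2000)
B

Both distributions are close to uniform, making this a harder comparison.

H(A) = 2.2945 bits
H(B) = 2.3158 bits

The distribution closer to uniform has higher entropy.
Answer: B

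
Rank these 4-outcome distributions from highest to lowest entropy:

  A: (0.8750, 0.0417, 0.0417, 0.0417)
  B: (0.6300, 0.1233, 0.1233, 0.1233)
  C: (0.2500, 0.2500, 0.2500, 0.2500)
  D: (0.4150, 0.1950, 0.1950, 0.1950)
C > D > B > A

Key insight: Entropy is maximized by uniform distributions and minimized by concentrated distributions.

Entropies:
  H(A) = 0.7417 bits
  H(B) = 1.5371 bits
  H(C) = 2.0000 bits
  H(D) = 1.9063 bits

Ranking: C > D > B > A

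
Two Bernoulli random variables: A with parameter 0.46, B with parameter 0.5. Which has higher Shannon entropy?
B

For binary distributions, entropy is maximized at p=0.5 and decreases as p moves toward 0 or 1.

H(A) = H(0.46) = 0.9954 bits
H(B) = H(0.5) = 1.0000 bits

Distribution B (p=0.5) is closer to uniform (p=0.5), so it has higher entropy.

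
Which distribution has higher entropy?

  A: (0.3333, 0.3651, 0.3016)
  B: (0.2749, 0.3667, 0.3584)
A

Both distributions are close to uniform, making this a harder comparison.

H(A) = 1.5806 bits
H(B) = 1.5734 bits

The distribution closer to uniform has higher entropy.
Answer: A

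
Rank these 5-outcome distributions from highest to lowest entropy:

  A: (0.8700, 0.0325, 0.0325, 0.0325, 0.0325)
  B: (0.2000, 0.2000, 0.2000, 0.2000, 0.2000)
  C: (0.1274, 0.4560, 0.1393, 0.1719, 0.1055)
B > C > A

Key insight: Entropy is maximized by uniform distributions and minimized by concentrated distributions.

- Uniform distributions have maximum entropy log₂(5) = 2.3219 bits
- The more "peaked" or concentrated a distribution, the lower its entropy

Entropies:
  H(A) = 0.8174 bits
  H(B) = 2.3219 bits
  H(C) = 2.0704 bits

Ranking: B > C > A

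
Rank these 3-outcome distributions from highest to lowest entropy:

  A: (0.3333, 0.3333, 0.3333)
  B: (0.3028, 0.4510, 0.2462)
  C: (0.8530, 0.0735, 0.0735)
A > B > C

Key insight: Entropy is maximized by uniform distributions and minimized by concentrated distributions.

- Uniform distributions have maximum entropy log₂(3) = 1.5850 bits
- The more "peaked" or concentrated a distribution, the lower its entropy

Entropies:
  H(A) = 1.5850 bits
  H(B) = 1.5378 bits
  H(C) = 0.7493 bits

Ranking: A > B > C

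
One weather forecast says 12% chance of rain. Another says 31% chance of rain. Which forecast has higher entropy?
31% forecast

Treat each forecast as a Bernoulli distribution. Binary entropy is maximized at p=0.5 and falls off symmetrically toward 0 or 1. The 31% forecast is closer to 50%, so it is more uncertain. H(12%) ≈ 0.529 bits, H(31%) ≈ 0.893 bits.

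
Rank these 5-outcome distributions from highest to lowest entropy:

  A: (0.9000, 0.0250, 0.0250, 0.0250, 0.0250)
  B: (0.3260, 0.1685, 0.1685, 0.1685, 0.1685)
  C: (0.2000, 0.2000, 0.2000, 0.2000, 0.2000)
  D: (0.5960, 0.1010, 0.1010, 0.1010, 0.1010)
C > B > D > A

Key insight: Entropy is maximized by uniform distributions and minimized by concentrated distributions.

Entropies:
  H(A) = 0.6690 bits
  H(B) = 2.2588 bits
  H(C) = 2.3219 bits
  H(D) = 1.7812 bits

Ranking: C > B > D > A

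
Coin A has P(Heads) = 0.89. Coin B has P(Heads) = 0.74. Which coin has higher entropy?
B

For binary distributions, entropy is maximized at p=0.5 and decreases as p moves toward 0 or 1.

H(A) = H(0.89) = 0.4999 bits
H(B) = H(0.74) = 0.8267 bits

Distribution B (p=0.74) is closer to uniform (p=0.5), so it has higher entropy.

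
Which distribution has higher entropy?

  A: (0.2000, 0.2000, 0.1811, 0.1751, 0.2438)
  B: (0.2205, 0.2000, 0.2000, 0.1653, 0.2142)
B

Both distributions are close to uniform, making this a harder comparison.

H(A) = 2.3118 bits
H(B) = 2.3151 bits

The distribution closer to uniform has higher entropy.
Answer: B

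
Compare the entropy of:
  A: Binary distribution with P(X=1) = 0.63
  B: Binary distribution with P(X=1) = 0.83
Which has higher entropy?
A

For binary distributions, entropy is maximized at p=0.5 and decreases as p moves toward 0 or 1.

H(A) = H(0.63) = 0.9507 bits
H(B) = H(0.83) = 0.6577 bits

Distribution A (p=0.63) is closer to uniform (p=0.5), so it has higher entropy.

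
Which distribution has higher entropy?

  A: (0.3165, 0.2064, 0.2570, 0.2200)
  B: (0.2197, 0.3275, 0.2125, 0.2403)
A

Both distributions are close to uniform, making this a harder comparison.

H(A) = 1.9796 bits
H(B) = 1.9769 bits

The distribution closer to uniform has higher entropy.
Answer: A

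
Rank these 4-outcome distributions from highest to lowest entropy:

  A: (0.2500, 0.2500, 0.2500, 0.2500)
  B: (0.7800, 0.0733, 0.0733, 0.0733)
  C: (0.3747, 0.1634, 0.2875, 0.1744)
A > C > B

Key insight: Entropy is maximized by uniform distributions and minimized by concentrated distributions.

- Uniform distributions have maximum entropy log₂(4) = 2.0000 bits
- The more "peaked" or concentrated a distribution, the lower its entropy

Entropies:
  H(A) = 2.0000 bits
  H(B) = 1.1089 bits
  H(C) = 1.9141 bits

Ranking: A > C > B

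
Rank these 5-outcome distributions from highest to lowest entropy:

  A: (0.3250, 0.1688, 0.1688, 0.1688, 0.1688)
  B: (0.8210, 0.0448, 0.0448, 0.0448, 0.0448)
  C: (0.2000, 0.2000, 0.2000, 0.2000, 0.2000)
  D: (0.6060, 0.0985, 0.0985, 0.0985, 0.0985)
C > A > D > B

Key insight: Entropy is maximized by uniform distributions and minimized by concentrated distributions.

Entropies:
  H(A) = 2.2597 bits
  H(B) = 1.0359 bits
  H(C) = 2.3219 bits
  H(D) = 1.7553 bits

Ranking: C > A > D > B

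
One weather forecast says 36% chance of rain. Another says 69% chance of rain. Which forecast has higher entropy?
36% forecast

Treat each forecast as a Bernoulli distribution. Binary entropy is maximized at p=0.5 and falls off symmetrically toward 0 or 1. The 36% forecast is closer to 50%, so it is more uncertain. H(36%) ≈ 0.943 bits, H(69%) ≈ 0.893 bits.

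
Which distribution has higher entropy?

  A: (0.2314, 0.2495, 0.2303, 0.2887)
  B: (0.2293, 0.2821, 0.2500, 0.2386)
B

Both distributions are close to uniform, making this a harder comparison.

H(A) = 1.9937 bits
H(B) = 1.9955 bits

The distribution closer to uniform has higher entropy.
Answer: B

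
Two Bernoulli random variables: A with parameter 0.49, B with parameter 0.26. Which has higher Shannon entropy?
A

For binary distributions, entropy is maximized at p=0.5 and decreases as p moves toward 0 or 1.

H(A) = H(0.49) = 0.9997 bits
H(B) = H(0.26) = 0.8267 bits

Distribution A (p=0.49) is closer to uniform (p=0.5), so it has higher entropy.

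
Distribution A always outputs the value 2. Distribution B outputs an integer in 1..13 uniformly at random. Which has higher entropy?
B

A is deterministic, so H(A) = 0. B is uniform over 13 outcomes, so H(B) = log₂(13) = 3.700 bits. Any distribution with genuine randomness has higher entropy than a deterministic one.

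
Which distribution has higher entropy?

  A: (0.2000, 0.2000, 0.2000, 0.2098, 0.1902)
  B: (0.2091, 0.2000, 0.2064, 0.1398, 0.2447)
A

Both distributions are close to uniform, making this a harder comparison.

H(A) = 2.3212 bits
H(B) = 2.3001 bits

The distribution closer to uniform has higher entropy.
Answer: A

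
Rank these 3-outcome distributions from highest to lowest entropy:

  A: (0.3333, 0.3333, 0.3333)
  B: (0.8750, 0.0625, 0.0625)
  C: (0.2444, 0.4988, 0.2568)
A > C > B

Key insight: Entropy is maximized by uniform distributions and minimized by concentrated distributions.

- Uniform distributions have maximum entropy log₂(3) = 1.5850 bits
- The more "peaked" or concentrated a distribution, the lower its entropy

Entropies:
  H(A) = 1.5850 bits
  H(B) = 0.6686 bits
  H(C) = 1.5010 bits

Ranking: A > C > B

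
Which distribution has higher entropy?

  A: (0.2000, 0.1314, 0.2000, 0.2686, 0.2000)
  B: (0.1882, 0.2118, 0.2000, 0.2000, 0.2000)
B

Both distributions are close to uniform, making this a harder comparison.

H(A) = 2.2873 bits
H(B) = 2.3209 bits

The distribution closer to uniform has higher entropy.
Answer: B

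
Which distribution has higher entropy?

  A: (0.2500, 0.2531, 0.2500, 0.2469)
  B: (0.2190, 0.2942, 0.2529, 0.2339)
A

Both distributions are close to uniform, making this a harder comparison.

H(A) = 1.9999 bits
H(B) = 1.9910 bits

The distribution closer to uniform has higher entropy.
Answer: A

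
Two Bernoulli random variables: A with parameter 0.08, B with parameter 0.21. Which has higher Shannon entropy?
B

For binary distributions, entropy is maximized at p=0.5 and decreases as p moves toward 0 or 1.

H(A) = H(0.08) = 0.4022 bits
H(B) = H(0.21) = 0.7415 bits

Distribution B (p=0.21) is closer to uniform (p=0.5), so it has higher entropy.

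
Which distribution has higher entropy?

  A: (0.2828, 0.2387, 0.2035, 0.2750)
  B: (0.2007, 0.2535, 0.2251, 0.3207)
A

Both distributions are close to uniform, making this a harder comparison.

H(A) = 1.9882 bits
H(B) = 1.9773 bits

The distribution closer to uniform has higher entropy.
Answer: A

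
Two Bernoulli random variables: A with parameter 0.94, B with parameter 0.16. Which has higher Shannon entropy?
B

For binary distributions, entropy is maximized at p=0.5 and decreases as p moves toward 0 or 1.

H(A) = H(0.94) = 0.3274 bits
H(B) = H(0.16) = 0.6343 bits

Distribution B (p=0.16) is closer to uniform (p=0.5), so it has higher entropy.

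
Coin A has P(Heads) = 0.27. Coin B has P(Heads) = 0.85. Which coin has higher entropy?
A

For binary distributions, entropy is maximized at p=0.5 and decreases as p moves toward 0 or 1.

H(A) = H(0.27) = 0.8415 bits
H(B) = H(0.85) = 0.6098 bits

Distribution A (p=0.27) is closer to uniform (p=0.5), so it has higher entropy.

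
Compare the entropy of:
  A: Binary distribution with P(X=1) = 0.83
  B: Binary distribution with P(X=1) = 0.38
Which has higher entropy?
B

For binary distributions, entropy is maximized at p=0.5 and decreases as p moves toward 0 or 1.

H(A) = H(0.83) = 0.6577 bits
H(B) = H(0.38) = 0.9580 bits

Distribution B (p=0.38) is closer to uniform (p=0.5), so it has higher entropy.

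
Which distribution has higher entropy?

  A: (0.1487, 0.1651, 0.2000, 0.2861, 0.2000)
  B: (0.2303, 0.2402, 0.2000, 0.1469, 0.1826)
B

Both distributions are close to uniform, making this a harder comparison.

H(A) = 2.2833 bits
H(B) = 2.3010 bits

The distribution closer to uniform has higher entropy.
Answer: B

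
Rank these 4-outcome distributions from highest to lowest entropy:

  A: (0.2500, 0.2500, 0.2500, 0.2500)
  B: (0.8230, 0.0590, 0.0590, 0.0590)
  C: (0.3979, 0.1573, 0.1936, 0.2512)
A > C > B

Key insight: Entropy is maximized by uniform distributions and minimized by concentrated distributions.

- Uniform distributions have maximum entropy log₂(4) = 2.0000 bits
- The more "peaked" or concentrated a distribution, the lower its entropy

Entropies:
  H(A) = 2.0000 bits
  H(B) = 0.9540 bits
  H(C) = 1.9080 bits

Ranking: A > C > B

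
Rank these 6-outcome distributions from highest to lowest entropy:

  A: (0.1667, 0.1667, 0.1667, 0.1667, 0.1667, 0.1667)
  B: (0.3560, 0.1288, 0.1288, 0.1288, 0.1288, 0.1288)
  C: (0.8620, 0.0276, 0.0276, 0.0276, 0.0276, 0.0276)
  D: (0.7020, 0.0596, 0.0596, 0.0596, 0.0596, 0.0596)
A > B > D > C

Key insight: Entropy is maximized by uniform distributions and minimized by concentrated distributions.

Entropies:
  H(A) = 2.5850 bits
  H(B) = 2.4346 bits
  H(C) = 0.8994 bits
  H(D) = 1.5708 bits

Ranking: A > B > D > C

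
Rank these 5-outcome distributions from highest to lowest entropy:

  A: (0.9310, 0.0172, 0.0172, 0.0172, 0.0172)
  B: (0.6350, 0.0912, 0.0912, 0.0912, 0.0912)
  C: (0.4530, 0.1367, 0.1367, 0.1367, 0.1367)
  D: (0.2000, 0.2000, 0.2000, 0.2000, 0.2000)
D > C > B > A

Key insight: Entropy is maximized by uniform distributions and minimized by concentrated distributions.

Entropies:
  H(A) = 0.5002 bits
  H(B) = 1.6768 bits
  H(C) = 2.0876 bits
  H(D) = 2.3219 bits

Ranking: D > C > B > A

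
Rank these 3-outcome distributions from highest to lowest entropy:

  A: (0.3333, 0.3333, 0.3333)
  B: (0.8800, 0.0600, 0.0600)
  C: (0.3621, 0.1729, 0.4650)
A > C > B

Key insight: Entropy is maximized by uniform distributions and minimized by concentrated distributions.

- Uniform distributions have maximum entropy log₂(3) = 1.5850 bits
- The more "peaked" or concentrated a distribution, the lower its entropy

Entropies:
  H(A) = 1.5850 bits
  H(B) = 0.6494 bits
  H(C) = 1.4821 bits

Ranking: A > C > B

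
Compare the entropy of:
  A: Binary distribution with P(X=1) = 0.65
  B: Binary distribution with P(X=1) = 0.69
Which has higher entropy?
A

For binary distributions, entropy is maximized at p=0.5 and decreases as p moves toward 0 or 1.

H(A) = H(0.65) = 0.9341 bits
H(B) = H(0.69) = 0.8932 bits

Distribution A (p=0.65) is closer to uniform (p=0.5), so it has higher entropy.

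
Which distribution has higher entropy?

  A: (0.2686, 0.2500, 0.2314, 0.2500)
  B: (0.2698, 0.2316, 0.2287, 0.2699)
A

Both distributions are close to uniform, making this a harder comparison.

H(A) = 1.9980 bits
H(B) = 1.9954 bits

The distribution closer to uniform has higher entropy.
Answer: A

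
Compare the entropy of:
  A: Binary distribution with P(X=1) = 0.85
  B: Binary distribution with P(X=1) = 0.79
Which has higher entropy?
B

For binary distributions, entropy is maximized at p=0.5 and decreases as p moves toward 0 or 1.

H(A) = H(0.85) = 0.6098 bits
H(B) = H(0.79) = 0.7415 bits

Distribution B (p=0.79) is closer to uniform (p=0.5), so it has higher entropy.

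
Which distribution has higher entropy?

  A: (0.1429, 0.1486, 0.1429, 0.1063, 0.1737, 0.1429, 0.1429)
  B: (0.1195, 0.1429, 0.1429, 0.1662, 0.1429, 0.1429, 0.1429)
B

Both distributions are close to uniform, making this a harder comparison.

H(A) = 2.7953 bits
H(B) = 2.8018 bits

The distribution closer to uniform has higher entropy.
Answer: B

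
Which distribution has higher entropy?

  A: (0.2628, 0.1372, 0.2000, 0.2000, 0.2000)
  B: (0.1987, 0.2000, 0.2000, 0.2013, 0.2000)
B

Both distributions are close to uniform, making this a harder comparison.

H(A) = 2.2930 bits
H(B) = 2.3219 bits

The distribution closer to uniform has higher entropy.
Answer: B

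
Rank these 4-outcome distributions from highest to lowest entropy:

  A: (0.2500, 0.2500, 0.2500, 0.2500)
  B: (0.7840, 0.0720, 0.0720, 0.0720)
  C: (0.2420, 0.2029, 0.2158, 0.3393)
A > C > B

Key insight: Entropy is maximized by uniform distributions and minimized by concentrated distributions.

- Uniform distributions have maximum entropy log₂(4) = 2.0000 bits
- The more "peaked" or concentrated a distribution, the lower its entropy

Entropies:
  H(A) = 2.0000 bits
  H(B) = 1.0951 bits
  H(C) = 1.9687 bits

Ranking: A > C > B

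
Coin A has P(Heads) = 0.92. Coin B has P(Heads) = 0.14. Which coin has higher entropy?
B

For binary distributions, entropy is maximized at p=0.5 and decreases as p moves toward 0 or 1.

H(A) = H(0.92) = 0.4022 bits
H(B) = H(0.14) = 0.5842 bits

Distribution B (p=0.14) is closer to uniform (p=0.5), so it has higher entropy.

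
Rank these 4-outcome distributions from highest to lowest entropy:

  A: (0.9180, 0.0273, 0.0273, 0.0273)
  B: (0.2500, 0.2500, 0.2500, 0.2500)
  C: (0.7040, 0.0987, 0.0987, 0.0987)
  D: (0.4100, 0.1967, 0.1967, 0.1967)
B > D > C > A

Key insight: Entropy is maximized by uniform distributions and minimized by concentrated distributions.

Entropies:
  H(A) = 0.5392 bits
  H(B) = 2.0000 bits
  H(C) = 1.3455 bits
  H(D) = 1.9116 bits

Ranking: B > D > C > A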